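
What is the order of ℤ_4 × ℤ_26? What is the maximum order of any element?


|ℤ_4 × ℤ_26| = 4 × 26 = 104
Max element order = lcm(4,26) = 52
Cyclic? No (gcd=2)

|ℤ_4×ℤ_26| = 104, max element order = 52


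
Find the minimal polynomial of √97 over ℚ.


√97 satisfies x² - 97 = 0, irreducible over ℚ since 97 is squarefree

Minimal polynomial: x² - 97


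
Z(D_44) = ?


Z(G) = {g ∈ G | gx = xg for all x ∈ G}
For even n, Z(D_n) = {e, r^(n/2)}: the 180° rotation r^22 commutes with every reflection and rotation

Z(D_44) = {e, r^22}


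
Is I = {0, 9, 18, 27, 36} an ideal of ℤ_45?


Check ideal conditions for I = {0, 9, 18, 27, 36} in ℤ_45:
(1) I is an additive subgroup? Yes
(2) For r ∈ ℤ_45 and a ∈ I: r·a ∈ I? Yes

Yes, I is an ideal of ℤ_45


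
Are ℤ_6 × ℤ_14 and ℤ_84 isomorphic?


Comparing ℤ_6 × ℤ_14 and ℤ_84:
gcd(6,14) = 2 ≠ 1. Max element order in ℤ_6×ℤ_14 is lcm(6,14) = 42 < 84, so it has no element of order 84

No, ℤ_6 × ℤ_14 ≇ ℤ_84


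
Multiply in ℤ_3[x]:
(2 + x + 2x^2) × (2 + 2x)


Expand and collect like terms; reduce coefficients mod 3:
x^0: 2·2 = 4 ≡ 1 (mod 3)
x^1: 2·2 + 1·2 = 6 ≡ 0 (mod 3)
x^2: 1·2 + 2·2 = 6 ≡ 0 (mod 3)
x^3: 2·2 = 4 ≡ 1 (mod 3)
Result: 1 + x^3

f · g = 1 + x^3


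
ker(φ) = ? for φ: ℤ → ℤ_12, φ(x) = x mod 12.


Kernel = preimage of identity
ker(φ) = {x ∈ ℤ : x ≡ 0 (mod 12)} = 12ℤ = {0, ±12, ±24, ...}

ker(φ) = 12ℤ


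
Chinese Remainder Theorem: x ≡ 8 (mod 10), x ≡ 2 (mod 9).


m₁ = 10, m₂ = 9, gcd = 1, so CRT applies. M = m₁·m₂ = 90
Let M₁ = M/m₁ = 9, M₂ = M/m₂ = 10
Find y₁ ≡ M₁⁻¹ (mod m₁): 9⁻¹ ≡ 9 (mod 10)
Find y₂ ≡ M₂⁻¹ (mod m₂): 10⁻¹ ≡ 1 (mod 9)
x = a₁·M₁·y₁ + a₂·M₂·y₂ = 8·9·9 + 2·10·1 = 668
Reduce mod 90: x ≡ 38
Check: 38 mod 10 = 8 ✓, 38 mod 9 = 2 ✓

x ≡ 38 (mod 90)


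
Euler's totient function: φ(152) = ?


Factor n: 152 = 2^3 × 19
φ(n) = n · ∏(1 - 1/p) over distinct primes p | n
φ(152) = 152 · (1 - 1/2) · (1 - 1/19) = 72

φ(152) = 72


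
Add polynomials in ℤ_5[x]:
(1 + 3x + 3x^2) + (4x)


Add coefficients mod 5:
x^0: 1 + 0 = 1 (mod 5)
x^1: 3 + 4 = 2 (mod 5)
x^2: 3 + 0 = 3 (mod 5)
Result: 1 + 2x + 3x^2

f + g = 1 + 2x + 3x^2


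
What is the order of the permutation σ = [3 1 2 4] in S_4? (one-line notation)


Cycle decomposition: (1 3 2)
Cycle lengths: 3
Order = lcm(3) = 3

ord(σ) = 3


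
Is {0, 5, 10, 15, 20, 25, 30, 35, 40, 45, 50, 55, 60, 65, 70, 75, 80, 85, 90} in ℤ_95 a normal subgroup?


H = {0, 5, 10, 15, 20, 25, 30, 35, 40, 45, 50, 55, 60, 65, 70, 75, 80, 85, 90} in ℤ_95
ℤ_95 is abelian; every subgroup of an abelian group is normal

Yes, normal subgroup


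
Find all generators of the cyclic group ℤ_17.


g generates ℤ_n iff gcd(g,n) = 1
Prime factors of 17: 17
Generators are g ∈ {1,...,16} not divisible by any of these primes.
Generators: {1, 2, 3, 4, 5, 6, 7, 8, 9, 10, 11, 12, 13, 14, 15, 16}
Number of generators = φ(17) = 16

Generators of ℤ_17 = {1, 2, 3, 4, 5, 6, 7, 8, 9, 10, 11, 12, 13, 14, 15, 16}


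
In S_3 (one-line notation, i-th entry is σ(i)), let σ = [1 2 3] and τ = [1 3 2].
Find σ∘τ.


σ∘τ: apply τ first, then σ
1 →τ 1 →σ 1
2 →τ 3 →σ 3
3 →τ 2 →σ 2

σ∘τ = [1 3 2]


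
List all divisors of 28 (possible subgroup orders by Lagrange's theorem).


Lagrange's theorem: |H| divides |G|
|G| = 28
Divisors of 28: 1, 2, 4, 7, 14, 28

Possible subgroup orders: {1, 2, 4, 7, 14, 28}


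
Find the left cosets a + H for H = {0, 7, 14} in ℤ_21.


H = {0, 7, 14}, |H| = 3
Number of cosets = |G|/|H| = 21/3 = 7
0 + H = {0, 7, 14}
1 + H = {1, 8, 15}
2 + H = {2, 9, 16}
3 + H = {3, 10, 17}
4 + H = {4, 11, 18}
5 + H = {5, 12, 19}
6 + H = {6, 13, 20}

Cosets: 0+H={0,7,14}; 1+H={1,8,15}; 2+H={2,9,16}; 3+H={3,10,17}; 4+H={4,11,18}; 5+H={5,12,19}; 6+H={6,13,20}


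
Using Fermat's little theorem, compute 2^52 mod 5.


Fermat's little theorem: if p is prime and gcd(a,p)=1, then a^(p-1) ≡ 1 (mod p)
p = 5 is prime, gcd(2,5) = 1
Reduce exponent: 52 mod 4 = 0
So 2^52 ≡ 2^0 (mod 5)
2^0 = 1

2^52 ≡ 1 (mod 5)


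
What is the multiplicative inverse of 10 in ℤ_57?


Use the extended Euclidean algorithm to write 1 = 10·s + 57·t; then s mod 57 is the inverse.
Euclidean algorithm:
  10 = 0·57 + 10
  57 = 5·10 + 7
  10 = 1·7 + 3
  7 = 2·3 + 1
  3 = 3·1 + 0
gcd(10,57) = 1
Back-substitution gives: 10·(-17) + 57·(3) = 1
So 10⁻¹ ≡ -17 ≡ 40 (mod 57)
Check: 10 × 40 = 400 ≡ 1 (mod 57) ✓

10⁻¹ ≡ 40 (mod 57)


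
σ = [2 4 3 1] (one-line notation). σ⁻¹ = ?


To find σ⁻¹, swap domain and range:
σ(1) = 2 → σ⁻¹(2) = 1
σ(2) = 4 → σ⁻¹(4) = 2
σ(3) = 3 → σ⁻¹(3) = 3
σ(4) = 1 → σ⁻¹(1) = 4

σ⁻¹ = [4 1 3 2]


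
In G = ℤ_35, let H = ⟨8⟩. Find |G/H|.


|⟨8⟩| = n / gcd(8, 35) = 35 / 1 = 35
H is normal (ℤ_35 is abelian).
|G/H| = |G| / |H| = 35 / 35 = 1

|G/H| = 1


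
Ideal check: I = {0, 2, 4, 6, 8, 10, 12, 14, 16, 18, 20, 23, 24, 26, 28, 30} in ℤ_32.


Check ideal conditions for I = {0, 2, 4, 6, 8, 10, 12, 14, 16, 18, 20, 23, 24, 26, 28, 30} in ℤ_32:
(1) I is an additive subgroup? No
(2) For r ∈ ℤ_32 and a ∈ I: r·a ∈ I? No  [counterexample: r=3, a=18, r·a mod 32 = 22 ∉ I]

No, I is not an ideal of ℤ_32


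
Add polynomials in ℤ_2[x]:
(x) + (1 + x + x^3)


Add coefficients mod 2:
x^0: 0 + 1 = 1 (mod 2)
x^1: 1 + 1 = 0 (mod 2)
x^2: 0 + 0 = 0 (mod 2)
x^3: 0 + 1 = 1 (mod 2)
Result: 1 + x^3

f + g = 1 + x^3


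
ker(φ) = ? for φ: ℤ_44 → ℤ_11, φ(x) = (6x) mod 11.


Kernel = preimage of identity
ker(φ) = {x ∈ ℤ_44 : 6x ≡ 0 (mod 11)}. Since 11 | 44, φ is well-defined. The kernel is the cyclic subgroup ⟨11⟩ of ℤ_44 (order 4), i.e. {0, 11, 22, 33}

ker(φ) = {0, 11, 22, 33}


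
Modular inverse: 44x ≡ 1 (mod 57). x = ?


Use the extended Euclidean algorithm to write 1 = 44·s + 57·t; then s mod 57 is the inverse.
Euclidean algorithm:
  44 = 0·57 + 44
  57 = 1·44 + 13
  44 = 3·13 + 5
  13 = 2·5 + 3
  5 = 1·3 + 2
  3 = 1·2 + 1
  2 = 2·1 + 0
gcd(44,57) = 1
Back-substitution gives: 44·(-22) + 57·(17) = 1
So 44⁻¹ ≡ -22 ≡ 35 (mod 57)
Check: 44 × 35 = 1540 ≡ 1 (mod 57) ✓

44⁻¹ ≡ 35 (mod 57)


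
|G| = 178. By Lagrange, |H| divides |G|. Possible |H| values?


Lagrange's theorem: |H| divides |G|
|G| = 178
Divisors of 178: 1, 2, 89, 178

Possible subgroup orders: {1, 2, 89, 178}


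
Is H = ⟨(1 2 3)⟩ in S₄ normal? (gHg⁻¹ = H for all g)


H = ⟨(1 2 3)⟩ in S₄
(1 4)(1 2 3)(1 4)⁻¹ = (4 2 3) ∉ ⟨(1 2 3)⟩

No, not a normal subgroup


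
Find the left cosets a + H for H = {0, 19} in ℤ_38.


H = {0, 19}, |H| = 2
Number of cosets = |G|/|H| = 38/2 = 19
0 + H = {0, 19}
1 + H = {1, 20}
2 + H = {2, 21}
3 + H = {3, 22}
4 + H = {4, 23}
5 + H = {5, 24}
6 + H = {6, 25}
7 + H = {7, 26}
8 + H = {8, 27}
9 + H = {9, 28}
10 + H = {10, 29}
11 + H = {11, 30}
12 + H = {12, 31}
13 + H = {13, 32}
14 + H = {14, 33}
15 + H = {15, 34}
16 + H = {16, 35}
17 + H = {17, 36}
18 + H = {18, 37}

Cosets: 0+H={0,19}; 1+H={1,20}; 2+H={2,21}; 3+H={3,22}; 4+H={4,23}; 5+H={5,24}; 6+H={6,25}; 7+H={7,26}; 8+H={8,27}; 9+H={9,28}; 10+H={10,29}; 11+H={11,30}; 12+H={12,31}; 13+H={13,32}; 14+H={14,33}; 15+H={15,34}; 16+H={16,35}; 17+H={17,36}; 18+H={18,37}


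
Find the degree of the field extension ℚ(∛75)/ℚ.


∛75 has minimal polynomial x³ - 75 (irreducible over ℚ since 75 is not a perfect cube)

[ℚ(∛75)/ℚ] = 3


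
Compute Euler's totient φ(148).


Factor n: 148 = 2^2 × 37
φ(n) = n · ∏(1 - 1/p) over distinct primes p | n
φ(148) = 148 · (1 - 1/2) · (1 - 1/37) = 72

φ(148) = 72


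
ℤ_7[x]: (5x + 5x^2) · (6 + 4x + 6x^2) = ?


Expand and collect like terms; reduce coefficients mod 7:
x^0: 0·6 = 0 ≡ 0 (mod 7)
x^1: 0·4 + 5·6 = 30 ≡ 2 (mod 7)
x^2: 0·6 + 5·4 + 5·6 = 50 ≡ 1 (mod 7)
x^3: 5·6 + 5·4 = 50 ≡ 1 (mod 7)
x^4: 5·6 = 30 ≡ 2 (mod 7)
Result: 2x + x^2 + x^3 + 2x^4

f · g = 2x + x^2 + x^3 + 2x^4


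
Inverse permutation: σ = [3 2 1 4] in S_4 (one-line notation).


To find σ⁻¹, swap domain and range:
σ(1) = 3 → σ⁻¹(3) = 1
σ(2) = 2 → σ⁻¹(2) = 2
σ(3) = 1 → σ⁻¹(1) = 3
σ(4) = 4 → σ⁻¹(4) = 4

σ⁻¹ = [3 2 1 4]


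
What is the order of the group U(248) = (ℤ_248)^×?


U(n) is the group of units mod n; |U(n)| = φ(n)
|U(248)| = φ(248) = 120

|U(248) = (ℤ_248)^×| = 120


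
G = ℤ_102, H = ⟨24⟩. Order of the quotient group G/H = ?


|⟨24⟩| = n / gcd(24, 102) = 102 / 6 = 17
H is normal (ℤ_102 is abelian).
|G/H| = |G| / |H| = 102 / 17 = 6

|G/H| = 6


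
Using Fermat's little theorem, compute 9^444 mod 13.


Fermat's little theorem: if p is prime and gcd(a,p)=1, then a^(p-1) ≡ 1 (mod p)
p = 13 is prime, gcd(9,13) = 1
Reduce exponent: 444 mod 12 = 0
So 9^444 ≡ 9^0 (mod 13)
9^0 = 1

9^444 ≡ 1 (mod 13)


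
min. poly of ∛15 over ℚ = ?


∛15 satisfies x³ - 15 = 0, irreducible over ℚ (no rational root; 15 is not a perfect cube)

Minimal polynomial: x³ - 15


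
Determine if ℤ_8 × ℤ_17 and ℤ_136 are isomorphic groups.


Comparing ℤ_8 × ℤ_17 and ℤ_136:
gcd(8,17) = 1, so ℤ_8 × ℤ_17 ≅ ℤ_136 (CRT)

Yes, ℤ_8 × ℤ_17 ≅ ℤ_136


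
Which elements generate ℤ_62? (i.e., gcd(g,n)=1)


g generates ℤ_n iff gcd(g,n) = 1
Prime factors of 62: 2, 31
Generators are g ∈ {1,...,61} not divisible by any of these primes.
Generators: {1, 3, 5, 7, 9, 11, 13, 15, 17, 19, 21, 23, 25, 27, 29, 33, 35, 37, 39, 41, 43, 45, 47, 49, 51, 53, 55, 57, 59, 61}
Number of generators = φ(62) = 30

Generators of ℤ_62 = {1, 3, 5, 7, 9, 11, 13, 15, 17, 19, 21, 23, 25, 27, 29, 33, 35, 37, 39, 41, 43, 45, 47, 49, 51, 53, 55, 57, 59, 61}


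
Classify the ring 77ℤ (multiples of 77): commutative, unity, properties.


77ℤ is a commutative ring under +,× but has no multiplicative identity (1 ∉ 77ℤ); it has no zero divisors, but without unity it is not an integral domain
Commutative: Yes
Integral domain: No
Has unity: No

77ℤ (multiples of 77): Commutative=Yes, Unity=No


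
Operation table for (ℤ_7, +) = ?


Elements: {0, 1, 2, 3, 4, 5, 6}
Operation: addition mod 7
Entry (a, b) = (a + b) mod 7

Cayley table:
  | 0 | 1 | 2 | 3 | 4 | 5 | 6
0 | 0 | 1 | 2 | 3 | 4 | 5 | 6
1 | 1 | 2 | 3 | 4 | 5 | 6 | 0
2 | 2 | 3 | 4 | 5 | 6 | 0 | 1
3 | 3 | 4 | 5 | 6 | 0 | 1 | 2
4 | 4 | 5 | 6 | 0 | 1 | 2 | 3
5 | 5 | 6 | 0 | 1 | 2 | 3 | 4
6 | 6 | 0 | 1 | 2 | 3 | 4 | 5


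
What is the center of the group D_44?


Z(G) = {g ∈ G | gx = xg for all x ∈ G}
For even n, Z(D_n) = {e, r^(n/2)}: the 180° rotation r^22 commutes with every reflection and rotation

Z(D_44) = {e, r^22}


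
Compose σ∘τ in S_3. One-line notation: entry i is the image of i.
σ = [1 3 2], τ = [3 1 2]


σ∘τ: apply τ first, then σ
1 →τ 3 →σ 2
2 →τ 1 →σ 1
3 →τ 2 →σ 3

σ∘τ = [2 1 3]


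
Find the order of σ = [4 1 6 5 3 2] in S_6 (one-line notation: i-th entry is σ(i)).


Cycle decomposition: (1 4 5 3 6 2)
Cycle lengths: 6
Order = lcm(6) = 6

ord(σ) = 6


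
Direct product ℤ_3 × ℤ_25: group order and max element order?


|ℤ_3 × ℤ_25| = 3 × 25 = 75
Max element order = lcm(3,25) = 75
Cyclic? Yes (gcd=1)

|ℤ_3×ℤ_25| = 75, max element order = 75


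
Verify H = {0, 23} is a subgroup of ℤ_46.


Subgroup test for H = {0, 23} in (ℤ_46, +):
(1) 0 ∈ H? Yes
(2) Closure: for all a,b ∈ H, (a+b) mod 46 ∈ H? Yes
(3) Inverses: for all a ∈ H, -a mod 46 ∈ H? Yes

Yes, H is a subgroup of ℤ_46


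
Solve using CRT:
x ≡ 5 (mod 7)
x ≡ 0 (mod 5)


m₁ = 7, m₂ = 5, gcd = 1, so CRT applies. M = m₁·m₂ = 35
Let M₁ = M/m₁ = 5, M₂ = M/m₂ = 7
Find y₁ ≡ M₁⁻¹ (mod m₁): 5⁻¹ ≡ 3 (mod 7)
Find y₂ ≡ M₂⁻¹ (mod m₂): 7⁻¹ ≡ 3 (mod 5)
x = a₁·M₁·y₁ + a₂·M₂·y₂ = 5·5·3 + 0·7·3 = 75
Reduce mod 35: x ≡ 5
Check: 5 mod 7 = 5 ✓, 5 mod 5 = 0 ✓

x ≡ 5 (mod 35)


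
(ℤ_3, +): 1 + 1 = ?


Operation: addition mod 3
1 + 1 = (a + b) mod 3 with a = 1, b = 1

1 + 1 = 2


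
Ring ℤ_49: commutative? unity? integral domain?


ℤ_49 is a commutative ring with unity 1; 49 = 7×7 is composite, so 7·7 ≡ 0 gives zero divisors (not an integral domain)
Commutative: Yes
Integral domain: No
Has unity: Yes

ℤ_49: Commutative=Yes, Unity=Yes


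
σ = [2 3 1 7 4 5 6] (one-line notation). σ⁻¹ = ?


To find σ⁻¹, swap domain and range:
σ(1) = 2 → σ⁻¹(2) = 1
σ(2) = 3 → σ⁻¹(3) = 2
σ(3) = 1 → σ⁻¹(1) = 3
σ(4) = 7 → σ⁻¹(7) = 4
σ(5) = 4 → σ⁻¹(4) = 5
σ(6) = 5 → σ⁻¹(5) = 6
σ(7) = 6 → σ⁻¹(6) = 7

σ⁻¹ = [3 1 2 5 6 7 4]


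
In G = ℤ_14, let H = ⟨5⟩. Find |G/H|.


|⟨5⟩| = n / gcd(5, 14) = 14 / 1 = 14
H is normal (ℤ_14 is abelian).
|G/H| = |G| / |H| = 14 / 14 = 1

|G/H| = 1


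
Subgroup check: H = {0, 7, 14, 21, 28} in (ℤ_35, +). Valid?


Subgroup test for H = {0, 7, 14, 21, 28} in (ℤ_35, +):
(1) 0 ∈ H? Yes
(2) Closure: for all a,b ∈ H, (a+b) mod 35 ∈ H? Yes
(3) Inverses: for all a ∈ H, -a mod 35 ∈ H? Yes

Yes, H is a subgroup of ℤ_35


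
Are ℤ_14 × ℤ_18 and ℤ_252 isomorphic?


Comparing ℤ_14 × ℤ_18 and ℤ_252:
gcd(14,18) = 2 ≠ 1. Max element order in ℤ_14×ℤ_18 is lcm(14,18) = 126 < 252, so it has no element of order 252

No, ℤ_14 × ℤ_18 ≇ ℤ_252


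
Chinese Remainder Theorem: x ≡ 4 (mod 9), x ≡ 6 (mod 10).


m₁ = 9, m₂ = 10, gcd = 1, so CRT applies. M = m₁·m₂ = 90
Let M₁ = M/m₁ = 10, M₂ = M/m₂ = 9
Find y₁ ≡ M₁⁻¹ (mod m₁): 10⁻¹ ≡ 1 (mod 9)
Find y₂ ≡ M₂⁻¹ (mod m₂): 9⁻¹ ≡ 9 (mod 10)
x = a₁·M₁·y₁ + a₂·M₂·y₂ = 4·10·1 + 6·9·9 = 526
Reduce mod 90: x ≡ 76
Check: 76 mod 9 = 4 ✓, 76 mod 10 = 6 ✓

x ≡ 76 (mod 90)


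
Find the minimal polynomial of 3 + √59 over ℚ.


Let α = 3 + √59. Then α - 3 = √59, so (α - 3)² = 59, giving α² - 6α - 50 = 0. Degree 2 and α ∉ ℚ, so this is the minimal polynomial.

Minimal polynomial: x² - 6x - 50


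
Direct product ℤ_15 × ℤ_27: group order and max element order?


|ℤ_15 × ℤ_27| = 15 × 27 = 405
Max element order = lcm(15,27) = 135
Cyclic? No (gcd=3)

|ℤ_15×ℤ_27| = 405, max element order = 135


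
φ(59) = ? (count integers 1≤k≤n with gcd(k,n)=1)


Factor n: 59 = 59
φ(n) = n · ∏(1 - 1/p) over distinct primes p | n
φ(59) = 59 · (1 - 1/59) = 58

φ(59) = 58


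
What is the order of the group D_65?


|D_n| = 2n (n rotations and n reflections)
|D_65| = 2×65 = 130

|D_65| = 130


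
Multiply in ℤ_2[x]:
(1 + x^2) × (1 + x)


Expand and collect like terms; reduce coefficients mod 2:
x^0: 1·1 = 1 ≡ 1 (mod 2)
x^1: 1·1 + 0·1 = 1 ≡ 1 (mod 2)
x^2: 0·1 + 1·1 = 1 ≡ 1 (mod 2)
x^3: 1·1 = 1 ≡ 1 (mod 2)
Result: 1 + x + x^2 + x^3

f · g = 1 + x + x^2 + x^3


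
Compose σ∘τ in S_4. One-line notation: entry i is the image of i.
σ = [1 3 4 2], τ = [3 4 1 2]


σ∘τ: apply τ first, then σ
1 →τ 3 →σ 4
2 →τ 4 →σ 2
3 →τ 1 →σ 1
4 →τ 2 →σ 3

σ∘τ = [4 2 1 3]


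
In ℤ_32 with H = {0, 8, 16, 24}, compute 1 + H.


1 + H = {1 + h (mod 32) : h ∈ H}
1+0=1, 1+8=9, 1+16=17, 1+24=25

1 + H = {1, 9, 17, 25}


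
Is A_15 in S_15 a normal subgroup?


H = A_15 in S_15
A_15 has index 2 in S_15, and every subgroup of index 2 is normal

Yes, normal subgroup


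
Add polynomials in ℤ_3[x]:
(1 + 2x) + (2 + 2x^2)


Add coefficients mod 3:
x^0: 1 + 2 = 0 (mod 3)
x^1: 2 + 0 = 2 (mod 3)
x^2: 0 + 2 = 2 (mod 3)
Result: 2x + 2x^2

f + g = 2x + 2x^2


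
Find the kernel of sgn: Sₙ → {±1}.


Kernel = preimage of identity
ker(sgn) = even permutations = Aₙ

ker(sgn) = Aₙ


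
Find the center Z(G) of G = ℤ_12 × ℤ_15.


Z(G) = {g ∈ G | gx = xg for all x ∈ G}
Direct product of abelian groups is abelian, so Z(G) = G

Z(ℤ_12 × ℤ_15) = ℤ_12 × ℤ_15


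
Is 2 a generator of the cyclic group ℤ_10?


g generates ℤ_n iff gcd(g, n) = 1
gcd(2, 10) = 2
Since gcd = 2 ≠ 1, ⟨2⟩ has order 5 < 10, so 2 is not a generator.

No, 2 does not generate ℤ_10


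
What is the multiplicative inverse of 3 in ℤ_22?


Use the extended Euclidean algorithm to write 1 = 3·s + 22·t; then s mod 22 is the inverse.
Euclidean algorithm:
  3 = 0·22 + 3
  22 = 7·3 + 1
  3 = 3·1 + 0
gcd(3,22) = 1
Back-substitution gives: 3·(-7) + 22·(1) = 1
So 3⁻¹ ≡ -7 ≡ 15 (mod 22)
Check: 3 × 15 = 45 ≡ 1 (mod 22) ✓

3⁻¹ ≡ 15 (mod 22)


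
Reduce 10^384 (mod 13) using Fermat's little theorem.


Fermat's little theorem: if p is prime and gcd(a,p)=1, then a^(p-1) ≡ 1 (mod p)
p = 13 is prime, gcd(10,13) = 1
Reduce exponent: 384 mod 12 = 0
So 10^384 ≡ 10^0 (mod 13)
10^0 = 1

10^384 ≡ 1 (mod 13)


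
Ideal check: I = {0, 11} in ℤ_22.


Check ideal conditions for I = {0, 11} in ℤ_22:
(1) I is an additive subgroup? Yes
(2) For r ∈ ℤ_22 and a ∈ I: r·a ∈ I? Yes

Yes, I is an ideal of ℤ_22


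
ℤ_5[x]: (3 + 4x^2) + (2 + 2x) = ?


Add coefficients mod 5:
x^0: 3 + 2 = 0 (mod 5)
x^1: 0 + 2 = 2 (mod 5)
x^2: 4 + 0 = 4 (mod 5)
Result: 2x + 4x^2

f + g = 2x + 4x^2


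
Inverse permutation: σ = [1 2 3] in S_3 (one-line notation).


To find σ⁻¹, swap domain and range:
σ(1) = 1 → σ⁻¹(1) = 1
σ(2) = 2 → σ⁻¹(2) = 2
σ(3) = 3 → σ⁻¹(3) = 3

σ⁻¹ = [1 2 3]


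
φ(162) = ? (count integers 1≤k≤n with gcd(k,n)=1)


Factor n: 162 = 2 × 3^4
φ(n) = n · ∏(1 - 1/p) over distinct primes p | n
φ(162) = 162 · (1 - 1/2) · (1 - 1/3) = 54

φ(162) = 54


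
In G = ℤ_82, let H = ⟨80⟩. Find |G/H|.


|⟨80⟩| = n / gcd(80, 82) = 82 / 2 = 41
H is normal (ℤ_82 is abelian).
|G/H| = |G| / |H| = 82 / 41 = 2

|G/H| = 2


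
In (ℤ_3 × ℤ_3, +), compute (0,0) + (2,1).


Operation: componentwise addition mod (3, 3)
(0,0) + (2,1) = ((a₁+b₁) mod 3, (a₂+b₂) mod 3) with a = (0,0), b = (2,1)

(0,0) + (2,1) = (2,1)


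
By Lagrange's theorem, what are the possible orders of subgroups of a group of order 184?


Lagrange's theorem: |H| divides |G|
|G| = 184
Divisors of 184: 1, 2, 4, 8, 23, 46, 92, 184

Possible subgroup orders: {1, 2, 4, 8, 23, 46, 92, 184}


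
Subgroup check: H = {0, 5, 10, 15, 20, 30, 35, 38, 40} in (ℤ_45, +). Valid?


Subgroup test for H = {0, 5, 10, 15, 20, 30, 35, 38, 40} in (ℤ_45, +):
(1) 0 ∈ H? Yes
(2) Closure: for all a,b ∈ H, (a+b) mod 45 ∈ H? No  [counterexample: 5 + 20 = 25 ∉ H]
(3) Inverses: for all a ∈ H, -a mod 45 ∈ H? No

No, H is not a subgroup of ℤ_45


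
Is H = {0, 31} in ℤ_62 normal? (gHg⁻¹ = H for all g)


H = {0, 31} in ℤ_62
ℤ_62 is abelian; every subgroup of an abelian group is normal

Yes, normal subgroup


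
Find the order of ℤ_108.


ℤ_n has n elements.

|ℤ_108| = 108


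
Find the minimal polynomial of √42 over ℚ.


√42 satisfies x² - 42 = 0, irreducible over ℚ since 42 is squarefree

Minimal polynomial: x² - 42


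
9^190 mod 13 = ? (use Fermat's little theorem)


Fermat's little theorem: if p is prime and gcd(a,p)=1, then a^(p-1) ≡ 1 (mod p)
p = 13 is prime, gcd(9,13) = 1
Reduce exponent: 190 mod 12 = 10
So 9^190 ≡ 9^10 (mod 13)
9^10 mod 13 = 9

9^190 ≡ 9 (mod 13)


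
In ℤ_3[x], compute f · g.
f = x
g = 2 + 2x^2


Expand and collect like terms; reduce coefficients mod 3:
x^0: 0·2 = 0 ≡ 0 (mod 3)
x^1: 0·0 + 1·2 = 2 ≡ 2 (mod 3)
x^2: 0·2 + 1·0 = 0 ≡ 0 (mod 3)
x^3: 1·2 = 2 ≡ 2 (mod 3)
Result: 2x + 2x^3

f · g = 2x + 2x^3


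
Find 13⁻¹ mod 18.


Use the extended Euclidean algorithm to write 1 = 13·s + 18·t; then s mod 18 is the inverse.
Euclidean algorithm:
  13 = 0·18 + 13
  18 = 1·13 + 5
  13 = 2·5 + 3
  5 = 1·3 + 2
  3 = 1·2 + 1
  2 = 2·1 + 0
gcd(13,18) = 1
Back-substitution gives: 13·(7) + 18·(-5) = 1
So 13⁻¹ ≡ 7 ≡ 7 (mod 18)
Check: 13 × 7 = 91 ≡ 1 (mod 18) ✓

13⁻¹ ≡ 7 (mod 18)


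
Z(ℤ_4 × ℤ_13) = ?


Z(G) = {g ∈ G | gx = xg for all x ∈ G}
Direct product of abelian groups is abelian, so Z(G) = G

Z(ℤ_4 × ℤ_13) = ℤ_4 × ℤ_13


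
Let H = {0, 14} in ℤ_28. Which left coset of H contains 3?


3 + H = {3 + h (mod 28) : h ∈ H}
3+0=3, 3+14=17

3 + H = {3, 17}


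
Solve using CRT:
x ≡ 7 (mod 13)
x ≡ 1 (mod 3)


m₁ = 13, m₂ = 3, gcd = 1, so CRT applies. M = m₁·m₂ = 39
Let M₁ = M/m₁ = 3, M₂ = M/m₂ = 13
Find y₁ ≡ M₁⁻¹ (mod m₁): 3⁻¹ ≡ 9 (mod 13)
Find y₂ ≡ M₂⁻¹ (mod m₂): 13⁻¹ ≡ 1 (mod 3)
x = a₁·M₁·y₁ + a₂·M₂·y₂ = 7·3·9 + 1·13·1 = 202
Reduce mod 39: x ≡ 7
Check: 7 mod 13 = 7 ✓, 7 mod 3 = 1 ✓

x ≡ 7 (mod 39)


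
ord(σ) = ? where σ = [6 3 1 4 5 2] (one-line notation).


Cycle decomposition: (1 6 2 3)
Cycle lengths: 4
Order = lcm(4) = 4

ord(σ) = 4


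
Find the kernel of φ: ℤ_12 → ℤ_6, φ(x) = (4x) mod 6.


Kernel = preimage of identity
ker(φ) = {x ∈ ℤ_12 : 4x ≡ 0 (mod 6)}. Since 6 | 12, φ is well-defined. The kernel is the cyclic subgroup ⟨3⟩ of ℤ_12 (order 4), i.e. {0, 3, 6, 9}

ker(φ) = {0, 3, 6, 9}


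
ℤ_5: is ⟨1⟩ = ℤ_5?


g generates ℤ_n iff gcd(g, n) = 1
gcd(1, 5) = 1
Since gcd = 1, 1 is a generator.

Yes, 1 generates ℤ_5


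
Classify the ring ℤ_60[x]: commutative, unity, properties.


ℤ_60 has zero divisors (2·30 ≡ 0), and these lift to constant zero divisors in ℤ_60[x]; so not an integral domain
Commutative: Yes
Integral domain: No
Has unity: Yes

ℤ_60[x]: Commutative=Yes, Unity=Yes


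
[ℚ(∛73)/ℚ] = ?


∛73 has minimal polynomial x³ - 73 (irreducible over ℚ since 73 is not a perfect cube)

[ℚ(∛73)/ℚ] = 3


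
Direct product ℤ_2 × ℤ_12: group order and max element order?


|ℤ_2 × ℤ_12| = 2 × 12 = 24
Max element order = lcm(2,12) = 12
Cyclic? No (gcd=2)

|ℤ_2×ℤ_12| = 24, max element order = 12


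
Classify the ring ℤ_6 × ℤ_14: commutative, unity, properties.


Direct product ring; commutative with unity (1,1); but (1,0)·(0,1) = (0,0) gives zero divisors, so not an integral domain
Commutative: Yes
Integral domain: No
Has unity: Yes

ℤ_6 × ℤ_14: Commutative=Yes, Unity=Yes


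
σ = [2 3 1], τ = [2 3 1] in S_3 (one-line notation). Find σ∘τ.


σ∘τ: apply τ first, then σ
1 →τ 2 →σ 3
2 →τ 3 →σ 1
3 →τ 1 →σ 2

σ∘τ = [3 1 2]


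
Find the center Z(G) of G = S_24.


Z(G) = {g ∈ G | gx = xg for all x ∈ G}
S_n is non-abelian for n ≥ 3; Z(S_24) is trivial

Z(S_24) = {e}


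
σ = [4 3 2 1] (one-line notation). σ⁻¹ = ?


To find σ⁻¹, swap domain and range:
σ(1) = 4 → σ⁻¹(4) = 1
σ(2) = 3 → σ⁻¹(3) = 2
σ(3) = 2 → σ⁻¹(2) = 3
σ(4) = 1 → σ⁻¹(1) = 4

σ⁻¹ = [4 3 2 1]


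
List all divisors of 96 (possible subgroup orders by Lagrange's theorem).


Lagrange's theorem: |H| divides |G|
|G| = 96
Divisors of 96: 1, 2, 3, 4, 6, 8, 12, 16, 24, 32, 48, 96

Possible subgroup orders: {1, 2, 3, 4, 6, 8, 12, 16, 24, 32, 48, 96}


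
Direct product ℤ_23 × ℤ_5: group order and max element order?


|ℤ_23 × ℤ_5| = 23 × 5 = 115
Max element order = lcm(23,5) = 115
Cyclic? Yes (gcd=1)

|ℤ_23×ℤ_5| = 115, max element order = 115


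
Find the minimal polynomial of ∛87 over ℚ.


∛87 satisfies x³ - 87 = 0, irreducible over ℚ (no rational root; 87 is not a perfect cube)

Minimal polynomial: x³ - 87


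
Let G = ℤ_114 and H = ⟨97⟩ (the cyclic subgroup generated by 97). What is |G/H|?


|⟨97⟩| = n / gcd(97, 114) = 114 / 1 = 114
H is normal (ℤ_114 is abelian).
|G/H| = |G| / |H| = 114 / 114 = 1

|G/H| = 1


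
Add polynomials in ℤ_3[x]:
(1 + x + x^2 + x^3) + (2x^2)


Add coefficients mod 3:
x^0: 1 + 0 = 1 (mod 3)
x^1: 1 + 0 = 1 (mod 3)
x^2: 1 + 2 = 0 (mod 3)
x^3: 1 + 0 = 1 (mod 3)
Result: 1 + x + x^3

f + g = 1 + x + x^3


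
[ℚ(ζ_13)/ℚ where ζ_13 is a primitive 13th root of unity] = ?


[ℚ(ζ_n):ℚ] = deg Φ_n(x) = φ(n). Here φ(13) = 12

[ℚ(ζ_13)/ℚ where ζ_13 is a primitive 13th root of unity] = 12


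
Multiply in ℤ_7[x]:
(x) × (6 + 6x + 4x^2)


Expand and collect like terms; reduce coefficients mod 7:
x^0: 0·6 = 0 ≡ 0 (mod 7)
x^1: 0·6 + 1·6 = 6 ≡ 6 (mod 7)
x^2: 0·4 + 1·6 = 6 ≡ 6 (mod 7)
x^3: 1·4 = 4 ≡ 4 (mod 7)
Result: 6x + 6x^2 + 4x^3

f · g = 6x + 6x^2 + 4x^3


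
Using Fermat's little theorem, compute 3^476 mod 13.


Fermat's little theorem: if p is prime and gcd(a,p)=1, then a^(p-1) ≡ 1 (mod p)
p = 13 is prime, gcd(3,13) = 1
Reduce exponent: 476 mod 12 = 8
So 3^476 ≡ 3^8 (mod 13)
3^8 mod 13 = 9

3^476 ≡ 9 (mod 13)


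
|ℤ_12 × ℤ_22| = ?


|A × B| = |A| · |B|
|ℤ_12 × ℤ_22| = 12 × 22 = 264

|ℤ_12 × ℤ_22| = 264


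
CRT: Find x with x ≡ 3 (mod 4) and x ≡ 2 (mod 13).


m₁ = 4, m₂ = 13, gcd = 1, so CRT applies. M = m₁·m₂ = 52
Let M₁ = M/m₁ = 13, M₂ = M/m₂ = 4
Find y₁ ≡ M₁⁻¹ (mod m₁): 13⁻¹ ≡ 1 (mod 4)
Find y₂ ≡ M₂⁻¹ (mod m₂): 4⁻¹ ≡ 10 (mod 13)
x = a₁·M₁·y₁ + a₂·M₂·y₂ = 3·13·1 + 2·4·10 = 119
Reduce mod 52: x ≡ 15
Check: 15 mod 4 = 3 ✓, 15 mod 13 = 2 ✓

x ≡ 15 (mod 52)


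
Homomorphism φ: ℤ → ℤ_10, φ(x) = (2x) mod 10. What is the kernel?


Kernel = preimage of identity
ker(φ) = {x ∈ ℤ : 2x ≡ 0 (mod 10)}. gcd(2,10) = 2, so 2x ≡ 0 (mod 10) ⟺ x ≡ 0 (mod 10/2 = 5). Hence ker(φ) = 5ℤ

ker(φ) = 5ℤ


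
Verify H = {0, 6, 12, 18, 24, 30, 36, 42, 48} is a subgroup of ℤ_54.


Subgroup test for H = {0, 6, 12, 18, 24, 30, 36, 42, 48} in (ℤ_54, +):
(1) 0 ∈ H? Yes
(2) Closure: for all a,b ∈ H, (a+b) mod 54 ∈ H? Yes
(3) Inverses: for all a ∈ H, -a mod 54 ∈ H? Yes

Yes, H is a subgroup of ℤ_54


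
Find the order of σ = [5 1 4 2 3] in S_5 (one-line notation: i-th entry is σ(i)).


Cycle decomposition: (1 5 3 4 2)
Cycle lengths: 5
Order = lcm(5) = 5

ord(σ) = 5


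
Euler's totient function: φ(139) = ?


Factor n: 139 = 139
φ(n) = n · ∏(1 - 1/p) over distinct primes p | n
φ(139) = 139 · (1 - 1/139) = 138

φ(139) = 138


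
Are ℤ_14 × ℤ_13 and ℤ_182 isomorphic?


Comparing ℤ_14 × ℤ_13 and ℤ_182:
gcd(14,13) = 1, so ℤ_14 × ℤ_13 ≅ ℤ_182 (CRT)

Yes, ℤ_14 × ℤ_13 ≅ ℤ_182


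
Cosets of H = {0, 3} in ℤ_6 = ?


H = {0, 3}, |H| = 2
Number of cosets = |G|/|H| = 6/2 = 3
0 + H = {0, 3}
1 + H = {1, 4}
2 + H = {2, 5}

Cosets: 0+H={0,3}; 1+H={1,4}; 2+H={2,5}


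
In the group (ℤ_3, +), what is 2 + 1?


Operation: addition mod 3
2 + 1 = (a + b) mod 3 with a = 2, b = 1

2 + 1 = 0


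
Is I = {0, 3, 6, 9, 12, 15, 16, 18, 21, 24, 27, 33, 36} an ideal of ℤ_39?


Check ideal conditions for I = {0, 3, 6, 9, 12, 15, 16, 18, 21, 24, 27, 33, 36} in ℤ_39:
(1) I is an additive subgroup? No
(2) For r ∈ ℤ_39 and a ∈ I: r·a ∈ I? No  [counterexample: r=2, a=15, r·a mod 39 = 30 ∉ I]

No, I is not an ideal of ℤ_39


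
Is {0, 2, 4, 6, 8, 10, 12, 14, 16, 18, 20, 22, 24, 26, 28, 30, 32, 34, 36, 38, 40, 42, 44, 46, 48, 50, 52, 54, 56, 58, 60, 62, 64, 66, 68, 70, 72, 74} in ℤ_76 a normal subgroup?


H = {0, 2, 4, 6, 8, 10, 12, 14, 16, 18, 20, 22, 24, 26, 28, 30, 32, 34, 36, 38, 40, 42, 44, 46, 48, 50, 52, 54, 56, 58, 60, 62, 64, 66, 68, 70, 72, 74} in ℤ_76
ℤ_76 is abelian; every subgroup of an abelian group is normal

Yes, normal subgroup


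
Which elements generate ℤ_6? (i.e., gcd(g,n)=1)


g generates ℤ_n iff gcd(g,n) = 1
Checking each g ∈ {1,...,5}:
gcd(1,6) = 1
gcd(2,6) = 2
gcd(3,6) = 3
gcd(4,6) = 2
gcd(5,6) = 1
Generators: {1, 5}
Number of generators = φ(6) = 2

Generators of ℤ_6 = {1, 5}


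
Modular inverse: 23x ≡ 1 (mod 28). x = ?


Use the extended Euclidean algorithm to write 1 = 23·s + 28·t; then s mod 28 is the inverse.
Euclidean algorithm:
  23 = 0·28 + 23
  28 = 1·23 + 5
  23 = 4·5 + 3
  5 = 1·3 + 2
  3 = 1·2 + 1
  2 = 2·1 + 0
gcd(23,28) = 1
Back-substitution gives: 23·(11) + 28·(-9) = 1
So 23⁻¹ ≡ 11 ≡ 11 (mod 28)
Check: 23 × 11 = 253 ≡ 1 (mod 28) ✓

23⁻¹ ≡ 11 (mod 28)


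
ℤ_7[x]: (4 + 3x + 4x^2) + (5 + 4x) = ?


Add coefficients mod 7:
x^0: 4 + 5 = 2 (mod 7)
x^1: 3 + 4 = 0 (mod 7)
x^2: 4 + 0 = 4 (mod 7)
Result: 2 + 4x^2

f + g = 2 + 4x^2


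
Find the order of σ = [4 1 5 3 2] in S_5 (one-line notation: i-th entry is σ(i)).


Cycle decomposition: (1 4 3 5 2)
Cycle lengths: 5
Order = lcm(5) = 5

ord(σ) = 5


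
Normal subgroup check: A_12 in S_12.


H = A_12 in S_12
A_12 has index 2 in S_12, and every subgroup of index 2 is normal

Yes, normal subgroup


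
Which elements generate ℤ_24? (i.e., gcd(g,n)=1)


g generates ℤ_n iff gcd(g,n) = 1
Prime factors of 24: 2, 3
Generators are g ∈ {1,...,23} not divisible by any of these primes.
Generators: {1, 5, 7, 11, 13, 17, 19, 23}
Number of generators = φ(24) = 8

Generators of ℤ_24 = {1, 5, 7, 11, 13, 17, 19, 23}


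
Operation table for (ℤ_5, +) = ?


Elements: {0, 1, 2, 3, 4}
Operation: addition mod 5
Entry (a, b) = (a + b) mod 5

Cayley table:
  | 0 | 1 | 2 | 3 | 4
0 | 0 | 1 | 2 | 3 | 4
1 | 1 | 2 | 3 | 4 | 0
2 | 2 | 3 | 4 | 0 | 1
3 | 3 | 4 | 0 | 1 | 2
4 | 4 | 0 | 1 | 2 | 3


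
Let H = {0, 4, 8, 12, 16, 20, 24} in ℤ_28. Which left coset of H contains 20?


20 + H = {20 + h (mod 28) : h ∈ H}
20+0=20, 20+4=24, 20+8=0, 20+12=4, 20+16=8, 20+20=12, 20+24=16
20 + H = {0, 4, 8, 12, 16, 20, 24} = 0 + H

20 + H = {0, 4, 8, 12, 16, 20, 24}


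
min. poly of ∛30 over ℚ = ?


∛30 satisfies x³ - 30 = 0, irreducible over ℚ (no rational root; 30 is not a perfect cube)

Minimal polynomial: x³ - 30


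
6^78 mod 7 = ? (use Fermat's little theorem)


Fermat's little theorem: if p is prime and gcd(a,p)=1, then a^(p-1) ≡ 1 (mod p)
p = 7 is prime, gcd(6,7) = 1
Reduce exponent: 78 mod 6 = 0
So 6^78 ≡ 6^0 (mod 7)
6^0 = 1

6^78 ≡ 1 (mod 7)


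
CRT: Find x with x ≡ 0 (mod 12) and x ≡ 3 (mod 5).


m₁ = 12, m₂ = 5, gcd = 1, so CRT applies. M = m₁·m₂ = 60
Let M₁ = M/m₁ = 5, M₂ = M/m₂ = 12
Find y₁ ≡ M₁⁻¹ (mod m₁): 5⁻¹ ≡ 5 (mod 12)
Find y₂ ≡ M₂⁻¹ (mod m₂): 12⁻¹ ≡ 3 (mod 5)
x = a₁·M₁·y₁ + a₂·M₂·y₂ = 0·5·5 + 3·12·3 = 108
Reduce mod 60: x ≡ 48
Check: 48 mod 12 = 0 ✓, 48 mod 5 = 3 ✓

x ≡ 48 (mod 60)


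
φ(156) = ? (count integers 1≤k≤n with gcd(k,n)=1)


Factor n: 156 = 2^2 × 3 × 13
φ(n) = n · ∏(1 - 1/p) over distinct primes p | n
φ(156) = 156 · (1 - 1/2) · (1 - 1/3) · (1 - 1/13) = 48

φ(156) = 48


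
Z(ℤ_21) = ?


Z(G) = {g ∈ G | gx = xg for all x ∈ G}
ℤ_21 is abelian, so Z(G) = G

Z(ℤ_21) = ℤ_21


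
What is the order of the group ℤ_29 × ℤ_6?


|A × B| = |A| · |B|
|ℤ_29 × ℤ_6| = 29 × 6 = 174

|ℤ_29 × ℤ_6| = 174


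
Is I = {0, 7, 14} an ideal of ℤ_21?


Check ideal conditions for I = {0, 7, 14} in ℤ_21:
(1) I is an additive subgroup? Yes
(2) For r ∈ ℤ_21 and a ∈ I: r·a ∈ I? Yes

Yes, I is an ideal of ℤ_21


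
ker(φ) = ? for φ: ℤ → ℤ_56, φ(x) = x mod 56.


Kernel = preimage of identity
ker(φ) = {x ∈ ℤ : x ≡ 0 (mod 56)} = 56ℤ = {0, ±56, ±112, ...}

ker(φ) = 56ℤ


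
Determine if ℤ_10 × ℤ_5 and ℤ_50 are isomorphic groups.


Comparing ℤ_10 × ℤ_5 and ℤ_50:
gcd(10,5) = 5 ≠ 1. Max element order in ℤ_10×ℤ_5 is lcm(10,5) = 10 < 50, so it has no element of order 50

No, ℤ_10 × ℤ_5 ≇ ℤ_50


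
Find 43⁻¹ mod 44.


Use the extended Euclidean algorithm to write 1 = 43·s + 44·t; then s mod 44 is the inverse.
Euclidean algorithm:
  43 = 0·44 + 43
  44 = 1·43 + 1
  43 = 43·1 + 0
gcd(43,44) = 1
Back-substitution gives: 43·(-1) + 44·(1) = 1
So 43⁻¹ ≡ -1 ≡ 43 (mod 44)
Check: 43 × 43 = 1849 ≡ 1 (mod 44) ✓

43⁻¹ ≡ 43 (mod 44)


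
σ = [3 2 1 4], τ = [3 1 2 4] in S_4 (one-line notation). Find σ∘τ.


σ∘τ: apply τ first, then σ
1 →τ 3 →σ 1
2 →τ 1 →σ 3
3 →τ 2 →σ 2
4 →τ 4 →σ 4

σ∘τ = [1 3 2 4]


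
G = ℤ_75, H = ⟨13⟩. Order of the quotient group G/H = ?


|⟨13⟩| = n / gcd(13, 75) = 75 / 1 = 75
H is normal (ℤ_75 is abelian).
|G/H| = |G| / |H| = 75 / 75 = 1

|G/H| = 1


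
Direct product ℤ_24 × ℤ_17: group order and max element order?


|ℤ_24 × ℤ_17| = 24 × 17 = 408
Max element order = lcm(24,17) = 408
Cyclic? Yes (gcd=1)

|ℤ_24×ℤ_17| = 408, max element order = 408


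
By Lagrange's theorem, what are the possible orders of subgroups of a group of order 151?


Lagrange's theorem: |H| divides |G|
|G| = 151
Divisors of 151: 1, 151

Possible subgroup orders: {1, 151}


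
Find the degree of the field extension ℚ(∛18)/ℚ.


∛18 has minimal polynomial x³ - 18 (irreducible over ℚ since 18 is not a perfect cube)

[ℚ(∛18)/ℚ] = 3


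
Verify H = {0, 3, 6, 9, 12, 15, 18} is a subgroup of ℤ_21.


Subgroup test for H = {0, 3, 6, 9, 12, 15, 18} in (ℤ_21, +):
(1) 0 ∈ H? Yes
(2) Closure: for all a,b ∈ H, (a+b) mod 21 ∈ H? Yes
(3) Inverses: for all a ∈ H, -a mod 21 ∈ H? Yes

Yes, H is a subgroup of ℤ_21


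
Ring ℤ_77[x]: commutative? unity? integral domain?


ℤ_77 has zero divisors (7·11 ≡ 0), and these lift to constant zero divisors in ℤ_77[x]; so not an integral domain
Commutative: Yes
Integral domain: No
Has unity: Yes

ℤ_77[x]: Commutative=Yes, Unity=Yes


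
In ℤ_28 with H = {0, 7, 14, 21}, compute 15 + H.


15 + H = {15 + h (mod 28) : h ∈ H}
15+0=15, 15+7=22, 15+14=1, 15+21=8
15 + H = {1, 8, 15, 22} = 1 + H

15 + H = {1, 8, 15, 22}


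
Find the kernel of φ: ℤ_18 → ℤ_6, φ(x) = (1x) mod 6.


Kernel = preimage of identity
ker(φ) = {x ∈ ℤ_18 : 1x ≡ 0 (mod 6)}. Since 6 | 18, φ is well-defined. The kernel is the cyclic subgroup ⟨6⟩ of ℤ_18 (order 3), i.e. {0, 6, 12}

ker(φ) = {0, 6, 12}


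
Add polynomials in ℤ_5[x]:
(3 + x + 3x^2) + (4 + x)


Add coefficients mod 5:
x^0: 3 + 4 = 2 (mod 5)
x^1: 1 + 1 = 2 (mod 5)
x^2: 3 + 0 = 3 (mod 5)
Result: 2 + 2x + 3x^2

f + g = 2 + 2x + 3x^2


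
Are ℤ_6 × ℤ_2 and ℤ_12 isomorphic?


Comparing ℤ_6 × ℤ_2 and ℤ_12:
gcd(6,2) = 2 ≠ 1. Max element order in ℤ_6×ℤ_2 is lcm(6,2) = 6 < 12, so it has no element of order 12

No, ℤ_6 × ℤ_2 ≇ ℤ_12


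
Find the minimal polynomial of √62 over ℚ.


√62 satisfies x² - 62 = 0, irreducible over ℚ since 62 is squarefree

Minimal polynomial: x² - 62


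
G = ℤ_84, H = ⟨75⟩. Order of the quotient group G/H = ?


|⟨75⟩| = n / gcd(75, 84) = 84 / 3 = 28
H is normal (ℤ_84 is abelian).
|G/H| = |G| / |H| = 84 / 28 = 3

|G/H| = 3


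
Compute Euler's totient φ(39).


Factor n: 39 = 3 × 13
φ(n) = n · ∏(1 - 1/p) over distinct primes p | n
φ(39) = 39 · (1 - 1/3) · (1 - 1/13) = 24

φ(39) = 24


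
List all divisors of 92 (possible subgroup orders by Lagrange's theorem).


Lagrange's theorem: |H| divides |G|
|G| = 92
Divisors of 92: 1, 2, 4, 23, 46, 92

Possible subgroup orders: {1, 2, 4, 23, 46, 92}


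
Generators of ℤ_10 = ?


g generates ℤ_n iff gcd(g,n) = 1
Checking each g ∈ {1,...,9}:
gcd(1,10) = 1
gcd(2,10) = 2
gcd(3,10) = 1
gcd(4,10) = 2
gcd(5,10) = 5
gcd(6,10) = 2
gcd(7,10) = 1
gcd(8,10) = 2
gcd(9,10) = 1
Generators: {1, 3, 7, 9}
Number of generators = φ(10) = 4

Generators of ℤ_10 = {1, 3, 7, 9}


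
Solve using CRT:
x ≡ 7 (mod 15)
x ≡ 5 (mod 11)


m₁ = 15, m₂ = 11, gcd = 1, so CRT applies. M = m₁·m₂ = 165
Let M₁ = M/m₁ = 11, M₂ = M/m₂ = 15
Find y₁ ≡ M₁⁻¹ (mod m₁): 11⁻¹ ≡ 11 (mod 15)
Find y₂ ≡ M₂⁻¹ (mod m₂): 15⁻¹ ≡ 3 (mod 11)
x = a₁·M₁·y₁ + a₂·M₂·y₂ = 7·11·11 + 5·15·3 = 1072
Reduce mod 165: x ≡ 82
Check: 82 mod 15 = 7 ✓, 82 mod 11 = 5 ✓

x ≡ 82 (mod 165)


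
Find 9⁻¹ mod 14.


Use the extended Euclidean algorithm to write 1 = 9·s + 14·t; then s mod 14 is the inverse.
Euclidean algorithm:
  9 = 0·14 + 9
  14 = 1·9 + 5
  9 = 1·5 + 4
  5 = 1·4 + 1
  4 = 4·1 + 0
gcd(9,14) = 1
Back-substitution gives: 9·(-3) + 14·(2) = 1
So 9⁻¹ ≡ -3 ≡ 11 (mod 14)
Check: 9 × 11 = 99 ≡ 1 (mod 14) ✓

9⁻¹ ≡ 11 (mod 14)


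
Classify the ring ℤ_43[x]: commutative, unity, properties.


ℤ_43 is a field (n prime), so ℤ_43[x] is a commutative integral domain with unity
Commutative: Yes
Integral domain: Yes
Has unity: Yes

ℤ_43[x]: Commutative=Yes, Unity=Yes


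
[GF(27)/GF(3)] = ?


GF(27) = GF(3^3), so the extension degree is 3

[GF(27)/GF(3)] = 3


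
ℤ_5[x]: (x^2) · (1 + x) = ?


Expand and collect like terms; reduce coefficients mod 5:
x^0: 0·1 = 0 ≡ 0 (mod 5)
x^1: 0·1 + 0·1 = 0 ≡ 0 (mod 5)
x^2: 0·1 + 1·1 = 1 ≡ 1 (mod 5)
x^3: 1·1 = 1 ≡ 1 (mod 5)
Result: x^2 + x^3

f · g = x^2 + x^3


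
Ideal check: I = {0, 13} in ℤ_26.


Check ideal conditions for I = {0, 13} in ℤ_26:
(1) I is an additive subgroup? Yes
(2) For r ∈ ℤ_26 and a ∈ I: r·a ∈ I? Yes

Yes, I is an ideal of ℤ_26


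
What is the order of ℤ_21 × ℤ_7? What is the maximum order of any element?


|ℤ_21 × ℤ_7| = 21 × 7 = 147
Max element order = lcm(21,7) = 21
Cyclic? No (gcd=7)

|ℤ_21×ℤ_7| = 147, max element order = 21


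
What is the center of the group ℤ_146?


Z(G) = {g ∈ G | gx = xg for all x ∈ G}
ℤ_146 is abelian, so Z(G) = G

Z(ℤ_146) = ℤ_146


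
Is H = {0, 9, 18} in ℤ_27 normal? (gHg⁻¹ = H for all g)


H = {0, 9, 18} in ℤ_27
ℤ_27 is abelian; every subgroup of an abelian group is normal

Yes, normal subgroup


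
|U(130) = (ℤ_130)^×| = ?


U(n) is the group of units mod n; |U(n)| = φ(n)
|U(130)| = φ(130) = 48

|U(130) = (ℤ_130)^×| = 48


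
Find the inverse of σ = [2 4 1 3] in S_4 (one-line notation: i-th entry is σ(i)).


To find σ⁻¹, swap domain and range:
σ(1) = 2 → σ⁻¹(2) = 1
σ(2) = 4 → σ⁻¹(4) = 2
σ(3) = 1 → σ⁻¹(1) = 3
σ(4) = 3 → σ⁻¹(3) = 4

σ⁻¹ = [3 1 4 2]


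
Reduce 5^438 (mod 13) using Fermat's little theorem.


Fermat's little theorem: if p is prime and gcd(a,p)=1, then a^(p-1) ≡ 1 (mod p)
p = 13 is prime, gcd(5,13) = 1
Reduce exponent: 438 mod 12 = 6
So 5^438 ≡ 5^6 (mod 13)
5^6 mod 13 = 12

5^438 ≡ 12 (mod 13)


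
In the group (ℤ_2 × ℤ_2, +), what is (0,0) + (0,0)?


Operation: componentwise addition mod (2, 2)
(0,0) + (0,0) = ((a₁+b₁) mod 2, (a₂+b₂) mod 2) with a = (0,0), b = (0,0)

(0,0) + (0,0) = (0,0)


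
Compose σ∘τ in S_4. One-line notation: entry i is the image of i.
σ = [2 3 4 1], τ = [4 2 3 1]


σ∘τ: apply τ first, then σ
1 →τ 4 →σ 1
2 →τ 2 →σ 3
3 →τ 3 →σ 4
4 →τ 1 →σ 2

σ∘τ = [1 3 4 2]


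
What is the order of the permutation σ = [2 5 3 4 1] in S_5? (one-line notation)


Cycle decomposition: (1 2 5)
Cycle lengths: 3
Order = lcm(3) = 3

ord(σ) = 3


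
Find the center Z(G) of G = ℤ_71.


Z(G) = {g ∈ G | gx = xg for all x ∈ G}
ℤ_71 is abelian, so Z(G) = G

Z(ℤ_71) = ℤ_71


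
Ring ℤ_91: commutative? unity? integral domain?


ℤ_91 is a commutative ring with unity 1; 91 = 7×13 is composite, so 7·13 ≡ 0 gives zero divisors (not an integral domain)
Commutative: Yes
Integral domain: No
Has unity: Yes

ℤ_91: Commutative=Yes, Unity=Yes
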